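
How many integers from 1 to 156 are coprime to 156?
48

156 = 2^2 × 3 × 13
φ(n) = n × ∏(1 - 1/p) for each prime p dividing n
φ(156) = 156 × (1 - 1/2) × (1 - 1/3) × (1 - 1/13) = 48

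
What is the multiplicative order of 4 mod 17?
4

17 is prime, so ord(4) divides φ(17) = 16.
Divisors of 16: 1, 2, 4, 8, 16.
Repeated squaring: 4^1 ≡ 4, 4^2 ≡ 16, 4^4 ≡ 1, 4^8 ≡ 1, 4^16 ≡ 1 (mod 17).
Test 4^d mod 17 for each divisor d in increasing order:
4^1 ≡ 4
4^2 ≡ 16
4^4 ≡ 1  ← first divisor giving 1
The order is 4.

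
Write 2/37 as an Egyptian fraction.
1/19 + 1/703

Greedy algorithm:
2/37: ceiling(37/2) = 19, use 1/19
1/703: ceiling(703/1) = 703, use 1/703
Result: 2/37 = 1/19 + 1/703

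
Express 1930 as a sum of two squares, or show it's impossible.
9² + 43² (a=9, b=43)

Factorization: 1930 = 2 × 5 × 193
By Fermat: n is sum of two squares iff every prime p ≡ 3 (mod 4) appears to even power.
All primes ≡ 3 (mod 4) appear to even power.
Search a = 0, 1, 2, … for 1930 - a² a perfect square: first hit at a = 9: 1930 - 81 = 1849 = 43².
1930 = 9² + 43² = 81 + 1849 ✓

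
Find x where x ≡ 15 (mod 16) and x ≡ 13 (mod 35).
223

Using Chinese Remainder Theorem:
M = 16 × 35 = 560
M1 = 35, M2 = 16
y1 = 35^(-1) mod 16 = 11
y2 = 16^(-1) mod 35 = 11
x = (15×35×11 + 13×16×11) mod 560 = 223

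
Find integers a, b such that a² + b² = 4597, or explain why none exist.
41² + 54² (a=41, b=54)

Factorization: 4597 = 4597
By Fermat: n is sum of two squares iff every prime p ≡ 3 (mod 4) appears to even power.
All primes ≡ 3 (mod 4) appear to even power.
Search a = 0, 1, 2, … for 4597 - a² a perfect square: first hit at a = 41: 4597 - 1681 = 2916 = 54².
4597 = 41² + 54² = 1681 + 2916 ✓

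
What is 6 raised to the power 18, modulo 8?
0

Repeated squaring. Binary of 18 = 10010.
6^1 ≡ 6 (mod 8); 6^2 ≡ 4 (mod 8); 6^4 ≡ 0 (mod 8); 6^8 ≡ 0 (mod 8); 6^16 ≡ 0 (mod 8)
6^18 = 6^2 × 6^16 ≡ 0 (mod 8)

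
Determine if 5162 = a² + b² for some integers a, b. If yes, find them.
11² + 71² (a=11, b=71)

Factorization: 5162 = 2 × 29 × 89
By Fermat: n is sum of two squares iff every prime p ≡ 3 (mod 4) appears to even power.
All primes ≡ 3 (mod 4) appear to even power.
Search a = 0, 1, 2, … for 5162 - a² a perfect square: first hit at a = 11: 5162 - 121 = 5041 = 71².
5162 = 11² + 71² = 121 + 5041 ✓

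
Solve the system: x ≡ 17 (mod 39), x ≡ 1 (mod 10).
251

Using Chinese Remainder Theorem:
M = 39 × 10 = 390
M1 = 10, M2 = 39
y1 = 10^(-1) mod 39 = 4
y2 = 39^(-1) mod 10 = 9
x = (17×10×4 + 1×39×9) mod 390 = 251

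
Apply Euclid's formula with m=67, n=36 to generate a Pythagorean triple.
(3193, 4824, 5785)

Euclid's formula: a = m² - n², b = 2mn, c = m² + n²
m = 67, n = 36
a = 67² - 36² = 4489 - 1296 = 3193
b = 2 × 67 × 36 = 4824
c = 67² + 36² = 4489 + 1296 = 5785
Verification: 3193² + 4824² = 10195249 + 23270976 = 33466225 = 5785² ✓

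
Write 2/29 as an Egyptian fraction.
1/15 + 1/435

Greedy algorithm:
2/29: ceiling(29/2) = 15, use 1/15
1/435: ceiling(435/1) = 435, use 1/435
Result: 2/29 = 1/15 + 1/435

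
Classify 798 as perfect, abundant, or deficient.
abundant

Proper divisors of 798: sum = 1 + 2 + 3 + 6 + 7 + 14 + 19 + 21 + 38 + 42 + 57 + 114 + 133 + 266 + 399 = 1122
Since 1122 > 798, 798 is abundant.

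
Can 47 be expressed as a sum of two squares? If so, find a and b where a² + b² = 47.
Not possible

Factorization: 47 = 47
By Fermat: n is sum of two squares iff every prime p ≡ 3 (mod 4) appears to even power.
Prime(s) ≡ 3 (mod 4) with odd exponent: [(47, 1)]
Therefore 47 cannot be expressed as a² + b².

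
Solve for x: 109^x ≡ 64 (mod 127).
108

Baby-step giant-step with step n = ⌈√127⌉ = 12.
Baby steps 109^j mod 127 (j:value) for j=0..11: 0:1, 1:109, 2:70, 3:10, 4:74, 5:65, 6:100, 7:105, 8:15, 9:111, 10:34, 11:23.
Giant-step multiplier: 109^(-12) ≡ 109^(126-12) = 109^114 ≡ 50 (mod 127).
Giant steps γ_i = 64·50^i mod 127: γ_0=64, γ_1=25, γ_2=107, γ_3=16, γ_4=38, γ_5=122, γ_6=4, γ_7=73, γ_8=94, γ_9=1 (in table at j=0).
x = i·n + j = 9·12 + 0 = 108.
Check: 109^108 ≡ 64 (mod 127).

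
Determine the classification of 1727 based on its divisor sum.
deficient

Proper divisors of 1727: sum = 1 + 11 + 157 = 169
Since 169 < 1727, 1727 is deficient.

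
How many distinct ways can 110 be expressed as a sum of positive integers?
607163746

p(n) counts ways to write n as a sum of positive integers (order ignored).
Euler's pentagonal recurrence: p(k) = p(k-1) + p(k-2) - p(k-5) - p(k-7) + p(k-12) + p(k-15) - ... (offsets j(3j∓1)/2, signs ++--, p(0)=1, p(<0)=0).
DP table for k = 0..109: p(0)=1, p(1)=1, p(2)=2, p(3)=3, p(4)=5, p(5)=7, p(6)=11, p(7)=15, p(8)=22, p(9)=30, p(10)=42, p(11)=56, p(12)=77, p(13)=101, p(14)=135, p(15)=176, p(16)=231, p(17)=297, p(18)=385, p(19)=490, p(20)=627, p(21)=792, p(22)=1002, p(23)=1255, p(24)=1575, p(25)=1958, p(26)=2436, p(27)=3010, p(28)=3718, p(29)=4565, p(30)=5604, p(31)=6842, p(32)=8349, p(33)=10143, p(34)=12310, p(35)=14883, p(36)=17977, p(37)=21637, p(38)=26015, p(39)=31185, p(40)=37338, p(41)=44583, p(42)=53174, p(43)=63261, p(44)=75175, p(45)=89134, p(46)=105558, p(47)=124754, p(48)=147273, p(49)=173525, p(50)=204226, p(51)=239943, p(52)=281589, p(53)=329931, p(54)=386155, p(55)=451276, p(56)=526823, p(57)=614154, p(58)=715220, p(59)=831820, p(60)=966467, p(61)=1121505, p(62)=1300156, p(63)=1505499, p(64)=1741630, p(65)=2012558, p(66)=2323520, p(67)=2679689, p(68)=3087735, p(69)=3554345, p(70)=4087968, p(71)=4697205, p(72)=5392783, p(73)=6185689, p(74)=7089500, p(75)=8118264, p(76)=9289091, p(77)=10619863, p(78)=12132164, p(79)=13848650, p(80)=15796476, p(81)=18004327, p(82)=20506255, p(83)=23338469, p(84)=26543660, p(85)=30167357, p(86)=34262962, p(87)=38887673, p(88)=44108109, p(89)=49995925, p(90)=56634173, p(91)=64112359, p(92)=72533807, p(93)=82010177, p(94)=92669720, p(95)=104651419, p(96)=118114304, p(97)=133230930, p(98)=150198136, p(99)=169229875, p(100)=190569292, p(101)=214481126, p(102)=241265379, p(103)=271248950, p(104)=304801365, p(105)=342325709, p(106)=384276336, p(107)=431149389, p(108)=483502844, p(109)=541946240.
Final step: p(110) = p(109) + p(108) - p(105) - p(103) + p(98) + p(95) - p(88) - p(84) + p(75) + p(70) - p(59) - p(53) + p(40) + p(33) - p(18) - p(10)
= 541946240 + 483502844 - 342325709 - 271248950 + 150198136 + 104651419 - 44108109 - 26543660 + 8118264 + 4087968 - 831820 - 329931 + 37338 + 10143 - 385 - 42
= 607163746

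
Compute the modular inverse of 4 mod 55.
14

gcd(4, 55) = 1, so the inverse exists.
Extended Euclidean algorithm on (55, 4):
55 = 13 × 4 + 3  ⟹  3 = (1)·55 + (-13)·4
4 = 1 × 3 + 1  ⟹  1 = (-1)·55 + (14)·4
So (14)·4 ≡ 1 (mod 55), i.e. 4^(-1) ≡ 14 (mod 55).
Check: 4 × 14 = 56 ≡ 1 (mod 55)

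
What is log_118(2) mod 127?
36

Baby-step giant-step with step n = ⌈√127⌉ = 12.
Baby steps 118^j mod 127 (j:value) for j=0..11: 0:1, 1:118, 2:81, 3:33, 4:84, 5:6, 6:73, 7:105, 8:71, 9:123, 10:36, 11:57.
Giant-step multiplier: 118^(-12) ≡ 118^(126-12) = 118^114 ≡ 76 (mod 127).
Giant steps γ_i = 2·76^i mod 127: γ_0=2, γ_1=25, γ_2=122, γ_3=1 (in table at j=0).
x = i·n + j = 3·12 + 0 = 36.
Check: 118^36 ≡ 2 (mod 127).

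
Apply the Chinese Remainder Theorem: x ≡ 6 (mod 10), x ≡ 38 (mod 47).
226

Using Chinese Remainder Theorem:
M = 10 × 47 = 470
M1 = 47, M2 = 10
y1 = 47^(-1) mod 10 = 3
y2 = 10^(-1) mod 47 = 33
x = (6×47×3 + 38×10×33) mod 470 = 226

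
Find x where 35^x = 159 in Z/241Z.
4

Baby-step giant-step with step n = ⌈√241⌉ = 16.
Baby steps 35^j mod 241 (j:value) for j=0..15: 0:1, 1:35, 2:20, 3:218, 4:159, 5:22, 6:47, 7:199, 8:217, 9:124, 10:2, 11:70, 12:40, 13:195, 14:77, 15:44.
h = 159 is already in the table at j=4, so x = 4.
Check: 35^4 ≡ 159 (mod 241).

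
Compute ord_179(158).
89

179 is prime, so ord(158) divides φ(179) = 178.
Divisors of 178: 1, 2, 89, 178.
Repeated squaring: 158^1 ≡ 158, 158^2 ≡ 83, 158^4 ≡ 87, 158^8 ≡ 51, 158^16 ≡ 95, 158^32 ≡ 75, 158^64 ≡ 76, 158^128 ≡ 48 (mod 179).
Test 158^d mod 179 for each divisor d in increasing order:
158^1 ≡ 158
158^2 ≡ 83
158^89 = 158^64·158^16·158^8·158^1 ≡ 1  ← first divisor giving 1
The order is 89.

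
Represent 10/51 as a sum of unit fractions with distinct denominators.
1/6 + 1/34

Greedy algorithm:
10/51: ceiling(51/10) = 6, use 1/6
1/34: ceiling(34/1) = 34, use 1/34
Result: 10/51 = 1/6 + 1/34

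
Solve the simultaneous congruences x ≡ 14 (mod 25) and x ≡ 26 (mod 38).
64

Using Chinese Remainder Theorem:
M = 25 × 38 = 950
M1 = 38, M2 = 25
y1 = 38^(-1) mod 25 = 2
y2 = 25^(-1) mod 38 = 35
x = (14×38×2 + 26×25×35) mod 950 = 64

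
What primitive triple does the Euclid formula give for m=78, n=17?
(5795, 2652, 6373)

Euclid's formula: a = m² - n², b = 2mn, c = m² + n²
m = 78, n = 17
a = 78² - 17² = 6084 - 289 = 5795
b = 2 × 78 × 17 = 2652
c = 78² + 17² = 6084 + 289 = 6373
Verification: 5795² + 2652² = 33582025 + 7033104 = 40615129 = 6373² ✓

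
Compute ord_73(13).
72

73 is prime, so ord(13) divides φ(73) = 72.
Divisors of 72: 1, 2, 3, 4, 6, 8, 9, 12, 18, 24, 36, 72.
Repeated squaring: 13^1 ≡ 13, 13^2 ≡ 23, 13^4 ≡ 18, 13^8 ≡ 32, 13^16 ≡ 2, 13^32 ≡ 4, 13^64 ≡ 16 (mod 73).
Test 13^d mod 73 for each divisor d in increasing order:
13^1 ≡ 13
13^2 ≡ 23
13^3 = 13^2·13^1 ≡ 7
13^4 ≡ 18
13^6 = 13^4·13^2 ≡ 49
13^8 ≡ 32
13^9 = 13^8·13^1 ≡ 51
13^12 = 13^8·13^4 ≡ 65
13^18 = 13^16·13^2 ≡ 46
13^24 = 13^16·13^8 ≡ 64
13^36 = 13^32·13^4 ≡ 72
13^72 = 13^64·13^8 ≡ 1  ← first divisor giving 1
The order is 72.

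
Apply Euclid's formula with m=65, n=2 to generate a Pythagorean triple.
(4221, 260, 4229)

Euclid's formula: a = m² - n², b = 2mn, c = m² + n²
m = 65, n = 2
a = 65² - 2² = 4225 - 4 = 4221
b = 2 × 65 × 2 = 260
c = 65² + 2² = 4225 + 4 = 4229
Verification: 4221² + 260² = 17816841 + 67600 = 17884441 = 4229² ✓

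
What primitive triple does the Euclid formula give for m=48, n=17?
(2015, 1632, 2593)

Euclid's formula: a = m² - n², b = 2mn, c = m² + n²
m = 48, n = 17
a = 48² - 17² = 2304 - 289 = 2015
b = 2 × 48 × 17 = 1632
c = 48² + 17² = 2304 + 289 = 2593
Verification: 2015² + 1632² = 4060225 + 2663424 = 6723649 = 2593² ✓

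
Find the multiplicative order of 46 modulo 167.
166

167 is prime, so ord(46) divides φ(167) = 166.
Divisors of 166: 1, 2, 83, 166.
Repeated squaring: 46^1 ≡ 46, 46^2 ≡ 112, 46^4 ≡ 19, 46^8 ≡ 27, 46^16 ≡ 61, 46^32 ≡ 47, 46^64 ≡ 38, 46^128 ≡ 108 (mod 167).
Test 46^d mod 167 for each divisor d in increasing order:
46^1 ≡ 46
46^2 ≡ 112
46^83 = 46^64·46^16·46^2·46^1 ≡ 166
46^166 = 46^128·46^32·46^4·46^2 ≡ 1  ← first divisor giving 1
The order is 166.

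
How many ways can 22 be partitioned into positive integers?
1002

p(n) counts ways to write n as a sum of positive integers (order ignored).
Euler's pentagonal recurrence: p(k) = p(k-1) + p(k-2) - p(k-5) - p(k-7) + p(k-12) + p(k-15) - ... (offsets j(3j∓1)/2, signs ++--, p(0)=1, p(<0)=0).
DP table for k = 0..21: p(0)=1, p(1)=1, p(2)=2, p(3)=3, p(4)=5, p(5)=7, p(6)=11, p(7)=15, p(8)=22, p(9)=30, p(10)=42, p(11)=56, p(12)=77, p(13)=101, p(14)=135, p(15)=176, p(16)=231, p(17)=297, p(18)=385, p(19)=490, p(20)=627, p(21)=792.
Final step: p(22) = p(21) + p(20) - p(17) - p(15) + p(10) + p(7) - p(0)
= 792 + 627 - 297 - 176 + 42 + 15 - 1
= 1002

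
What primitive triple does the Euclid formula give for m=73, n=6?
(5293, 876, 5365)

Euclid's formula: a = m² - n², b = 2mn, c = m² + n²
m = 73, n = 6
a = 73² - 6² = 5329 - 36 = 5293
b = 2 × 73 × 6 = 876
c = 73² + 6² = 5329 + 36 = 5365
Verification: 5293² + 876² = 28015849 + 767376 = 28783225 = 5365² ✓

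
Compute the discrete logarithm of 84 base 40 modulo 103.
47

Baby-step giant-step with step n = ⌈√103⌉ = 11.
Baby steps 40^j mod 103 (j:value) for j=0..10: 0:1, 1:40, 2:55, 3:37, 4:38, 5:78, 6:30, 7:67, 8:2, 9:80, 10:7.
Giant-step multiplier: 40^(-11) ≡ 40^(102-11) = 40^91 ≡ 71 (mod 103).
Giant steps γ_i = 84·71^i mod 103: γ_0=84, γ_1=93, γ_2=11, γ_3=60, γ_4=37 (in table at j=3).
x = i·n + j = 4·11 + 3 = 47.
Check: 40^47 ≡ 84 (mod 103).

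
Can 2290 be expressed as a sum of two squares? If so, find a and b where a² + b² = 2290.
9² + 47² (a=9, b=47)

Factorization: 2290 = 2 × 5 × 229
By Fermat: n is sum of two squares iff every prime p ≡ 3 (mod 4) appears to even power.
All primes ≡ 3 (mod 4) appear to even power.
Search a = 0, 1, 2, … for 2290 - a² a perfect square: first hit at a = 9: 2290 - 81 = 2209 = 47².
2290 = 9² + 47² = 81 + 2209 ✓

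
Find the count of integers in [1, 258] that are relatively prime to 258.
84

258 = 2 × 3 × 43
φ(n) = n × ∏(1 - 1/p) for each prime p dividing n
φ(258) = 258 × (1 - 1/2) × (1 - 1/3) × (1 - 1/43) = 84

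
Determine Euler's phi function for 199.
198

199 = 199
φ(n) = n × ∏(1 - 1/p) for each prime p dividing n
φ(199) = 199 × (1 - 1/199) = 198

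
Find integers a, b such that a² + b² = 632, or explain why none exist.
Not possible

Factorization: 632 = 2^3 × 79
By Fermat: n is sum of two squares iff every prime p ≡ 3 (mod 4) appears to even power.
Prime(s) ≡ 3 (mod 4) with odd exponent: [(79, 1)]
Therefore 632 cannot be expressed as a² + b².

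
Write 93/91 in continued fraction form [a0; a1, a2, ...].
[1; 45, 2]

Euclidean algorithm steps:
93 = 1 × 91 + 2
91 = 45 × 2 + 1
2 = 2 × 1 + 0
Continued fraction: [1; 45, 2]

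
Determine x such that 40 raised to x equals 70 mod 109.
23

Baby-step giant-step with step n = ⌈√109⌉ = 11.
Baby steps 40^j mod 109 (j:value) for j=0..10: 0:1, 1:40, 2:74, 3:17, 4:26, 5:59, 6:71, 7:6, 8:22, 9:8, 10:102.
Giant-step multiplier: 40^(-11) ≡ 40^(108-11) = 40^97 ≡ 58 (mod 109).
Giant steps γ_i = 70·58^i mod 109: γ_0=70, γ_1=27, γ_2=40 (in table at j=1).
x = i·n + j = 2·11 + 1 = 23.
Check: 40^23 ≡ 70 (mod 109).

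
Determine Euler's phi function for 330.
80

330 = 2 × 3 × 5 × 11
φ(n) = n × ∏(1 - 1/p) for each prime p dividing n
φ(330) = 330 × (1 - 1/2) × (1 - 1/3) × (1 - 1/5) × (1 - 1/11) = 80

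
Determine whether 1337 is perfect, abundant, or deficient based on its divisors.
deficient

Proper divisors of 1337: sum = 1 + 7 + 191 = 199
Since 199 < 1337, 1337 is deficient.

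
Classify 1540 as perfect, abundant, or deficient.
abundant

Proper divisors of 1540: sum = 1 + 2 + 4 + 5 + 7 + 10 + 11 + 14 + ... + 220 + 308 + 385 + 770 (23 divisors) = 2492
Since 2492 > 1540, 1540 is abundant.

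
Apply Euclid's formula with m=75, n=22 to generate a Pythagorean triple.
(5141, 3300, 6109)

Euclid's formula: a = m² - n², b = 2mn, c = m² + n²
m = 75, n = 22
a = 75² - 22² = 5625 - 484 = 5141
b = 2 × 75 × 22 = 3300
c = 75² + 22² = 5625 + 484 = 6109
Verification: 5141² + 3300² = 26429881 + 10890000 = 37319881 = 6109² ✓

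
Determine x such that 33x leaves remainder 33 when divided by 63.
x ≡ 1 (mod 21)

gcd(33, 63) = 3, which divides 33, so solutions exist.
Divide through by 3: 11x ≡ 11 (mod 21).
Find 11^(-1) mod 21 by the extended Euclidean algorithm:
21 = 1 × 11 + 10  ⟹  10 = (1)·21 + (-1)·11
11 = 1 × 10 + 1  ⟹  1 = (-1)·21 + (2)·11
So (2)·11 ≡ 1 (mod 21), i.e. 11^(-1) ≡ 2 (mod 21).
x ≡ 2 × 11 = 22 ≡ 1 (mod 21).
Check: 33 × 1 = 33 ≡ 33 (mod 63).
x ≡ 1 (mod 21), giving 3 solutions mod 63.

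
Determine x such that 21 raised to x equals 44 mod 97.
50

Baby-step giant-step with step n = ⌈√97⌉ = 10.
Baby steps 21^j mod 97 (j:value) for j=0..9: 0:1, 1:21, 2:53, 3:46, 4:93, 5:13, 6:79, 7:10, 8:16, 9:45.
Giant-step multiplier: 21^(-10) ≡ 21^(96-10) = 21^86 ≡ 31 (mod 97).
Giant steps γ_i = 44·31^i mod 97: γ_0=44, γ_1=6, γ_2=89, γ_3=43, γ_4=72, γ_5=1 (in table at j=0).
x = i·n + j = 5·10 + 0 = 50.
Check: 21^50 ≡ 44 (mod 97).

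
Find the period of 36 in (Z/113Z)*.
56

113 is prime, so ord(36) divides φ(113) = 112.
Divisors of 112: 1, 2, 4, 7, 8, 14, 16, 28, 56, 112.
Repeated squaring: 36^1 ≡ 36, 36^2 ≡ 53, 36^4 ≡ 97, 36^8 ≡ 30, 36^16 ≡ 109, 36^32 ≡ 16, 36^64 ≡ 30 (mod 113).
Test 36^d mod 113 for each divisor d in increasing order:
36^1 ≡ 36
36^2 ≡ 53
36^4 ≡ 97
36^7 = 36^4·36^2·36^1 ≡ 95
36^8 ≡ 30
36^14 = 36^8·36^4·36^2 ≡ 98
36^16 ≡ 109
36^28 = 36^16·36^8·36^4 ≡ 112
36^56 = 36^32·36^16·36^8 ≡ 1  ← first divisor giving 1
The order is 56.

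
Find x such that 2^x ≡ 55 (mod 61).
37

Baby-step giant-step with step n = ⌈√61⌉ = 8.
Baby steps 2^j mod 61 (j:value) for j=0..7: 0:1, 1:2, 2:4, 3:8, 4:16, 5:32, 6:3, 7:6.
Giant-step multiplier: 2^(-8) ≡ 2^(60-8) = 2^52 ≡ 56 (mod 61).
Giant steps γ_i = 55·56^i mod 61: γ_0=55, γ_1=30, γ_2=33, γ_3=18, γ_4=32 (in table at j=5).
x = i·n + j = 4·8 + 5 = 37.
Check: 2^37 ≡ 55 (mod 61).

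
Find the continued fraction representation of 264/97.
[2; 1, 2, 1, 1, 2, 5]

Euclidean algorithm steps:
264 = 2 × 97 + 70
97 = 1 × 70 + 27
70 = 2 × 27 + 16
27 = 1 × 16 + 11
16 = 1 × 11 + 5
11 = 2 × 5 + 1
5 = 5 × 1 + 0
Continued fraction: [2; 1, 2, 1, 1, 2, 5]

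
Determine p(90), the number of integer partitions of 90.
56634173

p(n) counts ways to write n as a sum of positive integers (order ignored).
Euler's pentagonal recurrence: p(k) = p(k-1) + p(k-2) - p(k-5) - p(k-7) + p(k-12) + p(k-15) - ... (offsets j(3j∓1)/2, signs ++--, p(0)=1, p(<0)=0).
DP table for k = 0..89: p(0)=1, p(1)=1, p(2)=2, p(3)=3, p(4)=5, p(5)=7, p(6)=11, p(7)=15, p(8)=22, p(9)=30, p(10)=42, p(11)=56, p(12)=77, p(13)=101, p(14)=135, p(15)=176, p(16)=231, p(17)=297, p(18)=385, p(19)=490, p(20)=627, p(21)=792, p(22)=1002, p(23)=1255, p(24)=1575, p(25)=1958, p(26)=2436, p(27)=3010, p(28)=3718, p(29)=4565, p(30)=5604, p(31)=6842, p(32)=8349, p(33)=10143, p(34)=12310, p(35)=14883, p(36)=17977, p(37)=21637, p(38)=26015, p(39)=31185, p(40)=37338, p(41)=44583, p(42)=53174, p(43)=63261, p(44)=75175, p(45)=89134, p(46)=105558, p(47)=124754, p(48)=147273, p(49)=173525, p(50)=204226, p(51)=239943, p(52)=281589, p(53)=329931, p(54)=386155, p(55)=451276, p(56)=526823, p(57)=614154, p(58)=715220, p(59)=831820, p(60)=966467, p(61)=1121505, p(62)=1300156, p(63)=1505499, p(64)=1741630, p(65)=2012558, p(66)=2323520, p(67)=2679689, p(68)=3087735, p(69)=3554345, p(70)=4087968, p(71)=4697205, p(72)=5392783, p(73)=6185689, p(74)=7089500, p(75)=8118264, p(76)=9289091, p(77)=10619863, p(78)=12132164, p(79)=13848650, p(80)=15796476, p(81)=18004327, p(82)=20506255, p(83)=23338469, p(84)=26543660, p(85)=30167357, p(86)=34262962, p(87)=38887673, p(88)=44108109, p(89)=49995925.
Final step: p(90) = p(89) + p(88) - p(85) - p(83) + p(78) + p(75) - p(68) - p(64) + p(55) + p(50) - p(39) - p(33) + p(20) + p(13)
= 49995925 + 44108109 - 30167357 - 23338469 + 12132164 + 8118264 - 3087735 - 1741630 + 451276 + 204226 - 31185 - 10143 + 627 + 101
= 56634173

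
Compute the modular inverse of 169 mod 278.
51

gcd(169, 278) = 1, so the inverse exists.
Extended Euclidean algorithm on (278, 169):
278 = 1 × 169 + 109  ⟹  109 = (1)·278 + (-1)·169
169 = 1 × 109 + 60  ⟹  60 = (-1)·278 + (2)·169
109 = 1 × 60 + 49  ⟹  49 = (2)·278 + (-3)·169
60 = 1 × 49 + 11  ⟹  11 = (-3)·278 + (5)·169
49 = 4 × 11 + 5  ⟹  5 = (14)·278 + (-23)·169
11 = 2 × 5 + 1  ⟹  1 = (-31)·278 + (51)·169
So (51)·169 ≡ 1 (mod 278), i.e. 169^(-1) ≡ 51 (mod 278).
Check: 169 × 51 = 8619 ≡ 1 (mod 278)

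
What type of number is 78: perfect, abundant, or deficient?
abundant

Proper divisors of 78: sum = 1 + 2 + 3 + 6 + 13 + 26 + 39 = 90
Since 90 > 78, 78 is abundant.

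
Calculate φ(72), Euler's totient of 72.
24

72 = 2^3 × 3^2
φ(n) = n × ∏(1 - 1/p) for each prime p dividing n
φ(72) = 72 × (1 - 1/2) × (1 - 1/3) = 24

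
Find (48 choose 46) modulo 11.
6

Using Lucas' theorem:
Write n=48 and k=46 in base 11:
n in base 11: [4, 4]
k in base 11: [4, 2]
C(48,46) mod 11 = ∏ C(n_i, k_i) mod 11
Digit binomials (mod 11): C(4,4) = 1; C(4,2) = 6
Product: 1 × 6 = 6 ≡ 6 (mod 11)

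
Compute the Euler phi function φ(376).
184

376 = 2^3 × 47
φ(n) = n × ∏(1 - 1/p) for each prime p dividing n
φ(376) = 376 × (1 - 1/2) × (1 - 1/47) = 184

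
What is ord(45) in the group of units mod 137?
136

137 is prime, so ord(45) divides φ(137) = 136.
Divisors of 136: 1, 2, 4, 8, 17, 34, 68, 136.
Repeated squaring: 45^1 ≡ 45, 45^2 ≡ 107, 45^4 ≡ 78, 45^8 ≡ 56, 45^16 ≡ 122, 45^32 ≡ 88, 45^64 ≡ 72, 45^128 ≡ 115 (mod 137).
Test 45^d mod 137 for each divisor d in increasing order:
45^1 ≡ 45
45^2 ≡ 107
45^4 ≡ 78
45^8 ≡ 56
45^17 = 45^16·45^1 ≡ 10
45^34 = 45^32·45^2 ≡ 100
45^68 = 45^64·45^4 ≡ 136
45^136 = 45^128·45^8 ≡ 1  ← first divisor giving 1
The order is 136.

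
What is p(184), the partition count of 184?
980462880430

p(n) counts ways to write n as a sum of positive integers (order ignored).
Euler's pentagonal recurrence: p(k) = p(k-1) + p(k-2) - p(k-5) - p(k-7) + p(k-12) + p(k-15) - ... (offsets j(3j∓1)/2, signs ++--, p(0)=1, p(<0)=0).
DP table for k = 0..183: p(0)=1, p(1)=1, p(2)=2, p(3)=3, p(4)=5, p(5)=7, p(6)=11, p(7)=15, p(8)=22, p(9)=30, p(10)=42, p(11)=56, p(12)=77, p(13)=101, p(14)=135, p(15)=176, p(16)=231, p(17)=297, p(18)=385, p(19)=490, p(20)=627, p(21)=792, p(22)=1002, p(23)=1255, p(24)=1575, p(25)=1958, p(26)=2436, p(27)=3010, p(28)=3718, p(29)=4565, p(30)=5604, p(31)=6842, p(32)=8349, p(33)=10143, p(34)=12310, p(35)=14883, p(36)=17977, p(37)=21637, p(38)=26015, p(39)=31185, p(40)=37338, p(41)=44583, p(42)=53174, p(43)=63261, p(44)=75175, p(45)=89134, p(46)=105558, p(47)=124754, p(48)=147273, p(49)=173525, p(50)=204226, p(51)=239943, p(52)=281589, p(53)=329931, p(54)=386155, p(55)=451276, p(56)=526823, p(57)=614154, p(58)=715220, p(59)=831820, p(60)=966467, p(61)=1121505, p(62)=1300156, p(63)=1505499, p(64)=1741630, p(65)=2012558, p(66)=2323520, p(67)=2679689, p(68)=3087735, p(69)=3554345, p(70)=4087968, p(71)=4697205, p(72)=5392783, p(73)=6185689, p(74)=7089500, p(75)=8118264, p(76)=9289091, p(77)=10619863, p(78)=12132164, p(79)=13848650, p(80)=15796476, p(81)=18004327, p(82)=20506255, p(83)=23338469, p(84)=26543660, p(85)=30167357, p(86)=34262962, p(87)=38887673, p(88)=44108109, p(89)=49995925, p(90)=56634173, p(91)=64112359, p(92)=72533807, p(93)=82010177, p(94)=92669720, p(95)=104651419, p(96)=118114304, p(97)=133230930, p(98)=150198136, p(99)=169229875, p(100)=190569292, p(101)=214481126, p(102)=241265379, p(103)=271248950, p(104)=304801365, p(105)=342325709, p(106)=384276336, p(107)=431149389, p(108)=483502844, p(109)=541946240, p(110)=607163746, p(111)=679903203, p(112)=761002156, p(113)=851376628, p(114)=952050665, p(115)=1064144451, p(116)=1188908248, p(117)=1327710076, p(118)=1482074143, p(119)=1653668665, p(120)=1844349560, p(121)=2056148051, p(122)=2291320912, p(123)=2552338241, p(124)=2841940500, p(125)=3163127352, p(126)=3519222692, p(127)=3913864295, p(128)=4351078600, p(129)=4835271870, p(130)=5371315400, p(131)=5964539504, p(132)=6620830889, p(133)=7346629512, p(134)=8149040695, p(135)=9035836076, p(136)=10015581680, p(137)=11097645016, p(138)=12292341831, p(139)=13610949895, p(140)=15065878135, p(141)=16670689208, p(142)=18440293320, p(143)=20390982757, p(144)=22540654445, p(145)=24908858009, p(146)=27517052599, p(147)=30388671978, p(148)=33549419497, p(149)=37027355200, p(150)=40853235313, p(151)=45060624582, p(152)=49686288421, p(153)=54770336324, p(154)=60356673280, p(155)=66493182097, p(156)=73232243759, p(157)=80630964769, p(158)=88751778802, p(159)=97662728555, p(160)=107438159466, p(161)=118159068427, p(162)=129913904637, p(163)=142798995930, p(164)=156919475295, p(165)=172389800255, p(166)=189334822579, p(167)=207890420102, p(168)=228204732751, p(169)=250438925115, p(170)=274768617130, p(171)=301384802048, p(172)=330495499613, p(173)=362326859895, p(174)=397125074750, p(175)=435157697830, p(176)=476715857290, p(177)=522115831195, p(178)=571701605655, p(179)=625846753120, p(180)=684957390936, p(181)=749474411781, p(182)=819876908323, p(183)=896684817527.
Final step: p(184) = p(183) + p(182) - p(179) - p(177) + p(172) + p(169) - p(162) - p(158) + p(149) + p(144) - p(133) - p(127) + p(114) + p(107) - p(92) - p(84) + p(67) + p(58) - p(39) - p(29) + p(8)
= 896684817527 + 819876908323 - 625846753120 - 522115831195 + 330495499613 + 250438925115 - 129913904637 - 88751778802 + 37027355200 + 22540654445 - 7346629512 - 3913864295 + 952050665 + 431149389 - 72533807 - 26543660 + 2679689 + 715220 - 31185 - 4565 + 22
= 980462880430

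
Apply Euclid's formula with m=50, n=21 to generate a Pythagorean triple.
(2059, 2100, 2941)

Euclid's formula: a = m² - n², b = 2mn, c = m² + n²
m = 50, n = 21
a = 50² - 21² = 2500 - 441 = 2059
b = 2 × 50 × 21 = 2100
c = 50² + 21² = 2500 + 441 = 2941
Verification: 2059² + 2100² = 4239481 + 4410000 = 8649481 = 2941² ✓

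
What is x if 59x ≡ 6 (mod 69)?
x ≡ 27 (mod 69)

gcd(59, 69) = 1, which divides 6, so solutions exist.
Find 59^(-1) mod 69 by the extended Euclidean algorithm:
69 = 1 × 59 + 10  ⟹  10 = (1)·69 + (-1)·59
59 = 5 × 10 + 9  ⟹  9 = (-5)·69 + (6)·59
10 = 1 × 9 + 1  ⟹  1 = (6)·69 + (-7)·59
So (-7)·59 ≡ 1 (mod 69), i.e. 59^(-1) ≡ -7 ≡ 62 (mod 69).
x ≡ 62 × 6 = 372 ≡ 27 (mod 69).
Check: 59 × 27 = 1593 ≡ 6 (mod 69).
Unique solution: x ≡ 27 (mod 69)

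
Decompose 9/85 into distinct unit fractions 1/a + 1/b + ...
1/10 + 1/170

Greedy algorithm:
9/85: ceiling(85/9) = 10, use 1/10
1/170: ceiling(170/1) = 170, use 1/170
Result: 9/85 = 1/10 + 1/170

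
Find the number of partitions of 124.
2841940500

p(n) counts ways to write n as a sum of positive integers (order ignored).
Euler's pentagonal recurrence: p(k) = p(k-1) + p(k-2) - p(k-5) - p(k-7) + p(k-12) + p(k-15) - ... (offsets j(3j∓1)/2, signs ++--, p(0)=1, p(<0)=0).
DP table for k = 0..123: p(0)=1, p(1)=1, p(2)=2, p(3)=3, p(4)=5, p(5)=7, p(6)=11, p(7)=15, p(8)=22, p(9)=30, p(10)=42, p(11)=56, p(12)=77, p(13)=101, p(14)=135, p(15)=176, p(16)=231, p(17)=297, p(18)=385, p(19)=490, p(20)=627, p(21)=792, p(22)=1002, p(23)=1255, p(24)=1575, p(25)=1958, p(26)=2436, p(27)=3010, p(28)=3718, p(29)=4565, p(30)=5604, p(31)=6842, p(32)=8349, p(33)=10143, p(34)=12310, p(35)=14883, p(36)=17977, p(37)=21637, p(38)=26015, p(39)=31185, p(40)=37338, p(41)=44583, p(42)=53174, p(43)=63261, p(44)=75175, p(45)=89134, p(46)=105558, p(47)=124754, p(48)=147273, p(49)=173525, p(50)=204226, p(51)=239943, p(52)=281589, p(53)=329931, p(54)=386155, p(55)=451276, p(56)=526823, p(57)=614154, p(58)=715220, p(59)=831820, p(60)=966467, p(61)=1121505, p(62)=1300156, p(63)=1505499, p(64)=1741630, p(65)=2012558, p(66)=2323520, p(67)=2679689, p(68)=3087735, p(69)=3554345, p(70)=4087968, p(71)=4697205, p(72)=5392783, p(73)=6185689, p(74)=7089500, p(75)=8118264, p(76)=9289091, p(77)=10619863, p(78)=12132164, p(79)=13848650, p(80)=15796476, p(81)=18004327, p(82)=20506255, p(83)=23338469, p(84)=26543660, p(85)=30167357, p(86)=34262962, p(87)=38887673, p(88)=44108109, p(89)=49995925, p(90)=56634173, p(91)=64112359, p(92)=72533807, p(93)=82010177, p(94)=92669720, p(95)=104651419, p(96)=118114304, p(97)=133230930, p(98)=150198136, p(99)=169229875, p(100)=190569292, p(101)=214481126, p(102)=241265379, p(103)=271248950, p(104)=304801365, p(105)=342325709, p(106)=384276336, p(107)=431149389, p(108)=483502844, p(109)=541946240, p(110)=607163746, p(111)=679903203, p(112)=761002156, p(113)=851376628, p(114)=952050665, p(115)=1064144451, p(116)=1188908248, p(117)=1327710076, p(118)=1482074143, p(119)=1653668665, p(120)=1844349560, p(121)=2056148051, p(122)=2291320912, p(123)=2552338241.
Final step: p(124) = p(123) + p(122) - p(119) - p(117) + p(112) + p(109) - p(102) - p(98) + p(89) + p(84) - p(73) - p(67) + p(54) + p(47) - p(32) - p(24) + p(7)
= 2552338241 + 2291320912 - 1653668665 - 1327710076 + 761002156 + 541946240 - 241265379 - 150198136 + 49995925 + 26543660 - 6185689 - 2679689 + 386155 + 124754 - 8349 - 1575 + 15
= 2841940500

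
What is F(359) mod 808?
337

Matrix identity: Q^n = [[F_(n+1), F_n], [F_n, F_(n-1)]] with Q = [[1,1],[1,0]].
n = 359 = 101100111₂. Square-and-multiply, entries mod 808:
Q^1 = [[1,1],[1,0]]
Q^2 = (Q^1)² = [[2,1],[1,1]]
Q^5 = (Q^2)²·Q = [[8,5],[5,3]]
Q^11 = (Q^5)²·Q = [[144,89],[89,55]]
Q^22 = (Q^11)² = [[377,743],[743,442]]
Q^44 = (Q^22)² = [[106,93],[93,13]]
Q^89 = (Q^44)²·Q = [[248,493],[493,563]]
Q^179 = (Q^89)²·Q = [[608,745],[745,671]]
Q^359 = (Q^179)²·Q = [[560,337],[337,223]]
F_359 mod 808 = Q^359[0][1] = 337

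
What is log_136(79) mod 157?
153

Baby-step giant-step with step n = ⌈√157⌉ = 13.
Baby steps 136^j mod 157 (j:value) for j=0..12: 0:1, 1:136, 2:127, 3:2, 4:115, 5:97, 6:4, 7:73, 8:37, 9:8, 10:146, 11:74, 12:16.
Giant-step multiplier: 136^(-13) ≡ 136^(156-13) = 136^143 ≡ 107 (mod 157).
Giant steps γ_i = 79·107^i mod 157: γ_0=79, γ_1=132, γ_2=151, γ_3=143, γ_4=72, γ_5=11, γ_6=78, γ_7=25, γ_8=6, γ_9=14, γ_10=85, γ_11=146 (in table at j=10).
x = i·n + j = 11·13 + 10 = 153.
Check: 136^153 ≡ 79 (mod 157).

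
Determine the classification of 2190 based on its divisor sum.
abundant

Proper divisors of 2190: sum = 1 + 2 + 3 + 5 + 6 + 10 + 15 + 30 + 73 + 146 + 219 + 365 + 438 + 730 + 1095 = 3138
Since 3138 > 2190, 2190 is abundant.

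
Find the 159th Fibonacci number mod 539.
309

Matrix identity: Q^n = [[F_(n+1), F_n], [F_n, F_(n-1)]] with Q = [[1,1],[1,0]].
n = 159 = 10011111₂. Square-and-multiply, entries mod 539:
Q^1 = [[1,1],[1,0]]
Q^2 = (Q^1)² = [[2,1],[1,1]]
Q^4 = (Q^2)² = [[5,3],[3,2]]
Q^9 = (Q^4)²·Q = [[55,34],[34,21]]
Q^19 = (Q^9)²·Q = [[297,408],[408,428]]
Q^39 = (Q^19)²·Q = [[154,265],[265,428]]
Q^79 = (Q^39)²·Q = [[231,155],[155,76]]
Q^159 = (Q^79)²·Q = [[462,309],[309,153]]
F_159 mod 539 = Q^159[0][1] = 309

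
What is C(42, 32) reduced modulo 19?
0

Using Lucas' theorem:
Write n=42 and k=32 in base 19:
n in base 19: [2, 4]
k in base 19: [1, 13]
C(42,32) mod 19 = ∏ C(n_i, k_i) mod 19
Digit binomials (mod 19): C(2,1) = 2; C(4,13) = 0 (k_i > n_i)
Product: 2 × 0 = 0 ≡ 0 (mod 19)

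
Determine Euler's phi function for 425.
320

425 = 5^2 × 17
φ(n) = n × ∏(1 - 1/p) for each prime p dividing n
φ(425) = 425 × (1 - 1/5) × (1 - 1/17) = 320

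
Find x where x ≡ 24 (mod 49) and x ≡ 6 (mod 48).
1494

Using Chinese Remainder Theorem:
M = 49 × 48 = 2352
M1 = 48, M2 = 49
y1 = 48^(-1) mod 49 = 48
y2 = 49^(-1) mod 48 = 1
x = (24×48×48 + 6×49×1) mod 2352 = 1494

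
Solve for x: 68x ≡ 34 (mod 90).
x ≡ 23 (mod 45)

gcd(68, 90) = 2, which divides 34, so solutions exist.
Divide through by 2: 34x ≡ 17 (mod 45).
Find 34^(-1) mod 45 by the extended Euclidean algorithm:
45 = 1 × 34 + 11  ⟹  11 = (1)·45 + (-1)·34
34 = 3 × 11 + 1  ⟹  1 = (-3)·45 + (4)·34
So (4)·34 ≡ 1 (mod 45), i.e. 34^(-1) ≡ 4 (mod 45).
x ≡ 4 × 17 = 68 ≡ 23 (mod 45).
Check: 68 × 23 = 1564 ≡ 34 (mod 90).
x ≡ 23 (mod 45), giving 2 solutions mod 90.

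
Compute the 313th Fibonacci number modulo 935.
123

Matrix identity: Q^n = [[F_(n+1), F_n], [F_n, F_(n-1)]] with Q = [[1,1],[1,0]].
n = 313 = 100111001₂. Square-and-multiply, entries mod 935:
Q^1 = [[1,1],[1,0]]
Q^2 = (Q^1)² = [[2,1],[1,1]]
Q^4 = (Q^2)² = [[5,3],[3,2]]
Q^9 = (Q^4)²·Q = [[55,34],[34,21]]
Q^19 = (Q^9)²·Q = [[220,441],[441,714]]
Q^39 = (Q^19)²·Q = [[275,716],[716,494]]
Q^78 = (Q^39)² = [[166,824],[824,277]]
Q^156 = (Q^78)² = [[607,382],[382,225]]
Q^313 = (Q^156)²·Q = [[47,123],[123,859]]
F_313 mod 935 = Q^313[0][1] = 123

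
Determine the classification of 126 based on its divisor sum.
abundant

Proper divisors of 126: sum = 1 + 2 + 3 + 6 + 7 + 9 + 14 + 18 + 21 + 42 + 63 = 186
Since 186 > 126, 126 is abundant.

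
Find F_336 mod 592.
304

Matrix identity: Q^n = [[F_(n+1), F_n], [F_n, F_(n-1)]] with Q = [[1,1],[1,0]].
n = 336 = 101010000₂. Square-and-multiply, entries mod 592:
Q^1 = [[1,1],[1,0]]
Q^2 = (Q^1)² = [[2,1],[1,1]]
Q^5 = (Q^2)²·Q = [[8,5],[5,3]]
Q^10 = (Q^5)² = [[89,55],[55,34]]
Q^21 = (Q^10)²·Q = [[543,290],[290,253]]
Q^42 = (Q^21)² = [[69,552],[552,109]]
Q^84 = (Q^42)² = [[441,576],[576,457]]
Q^168 = (Q^84)² = [[561,432],[432,129]]
Q^336 = (Q^168)² = [[513,304],[304,209]]
F_336 mod 592 = Q^336[0][1] = 304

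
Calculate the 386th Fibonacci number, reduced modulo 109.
88

Matrix identity: Q^n = [[F_(n+1), F_n], [F_n, F_(n-1)]] with Q = [[1,1],[1,0]].
n = 386 = 110000010₂. Square-and-multiply, entries mod 109:
Q^1 = [[1,1],[1,0]]
Q^3 = (Q^1)²·Q = [[3,2],[2,1]]
Q^6 = (Q^3)² = [[13,8],[8,5]]
Q^12 = (Q^6)² = [[15,35],[35,89]]
Q^24 = (Q^12)² = [[33,43],[43,99]]
Q^48 = (Q^24)² = [[104,8],[8,96]]
Q^96 = (Q^48)² = [[89,74],[74,15]]
Q^193 = (Q^96)²·Q = [[56,99],[99,66]]
Q^386 = (Q^193)² = [[75,88],[88,96]]
F_386 mod 109 = Q^386[0][1] = 88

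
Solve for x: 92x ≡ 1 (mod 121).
25

gcd(92, 121) = 1, so the inverse exists.
Extended Euclidean algorithm on (121, 92):
121 = 1 × 92 + 29  ⟹  29 = (1)·121 + (-1)·92
92 = 3 × 29 + 5  ⟹  5 = (-3)·121 + (4)·92
29 = 5 × 5 + 4  ⟹  4 = (16)·121 + (-21)·92
5 = 1 × 4 + 1  ⟹  1 = (-19)·121 + (25)·92
So (25)·92 ≡ 1 (mod 121), i.e. 92^(-1) ≡ 25 (mod 121).
Check: 92 × 25 = 2300 ≡ 1 (mod 121)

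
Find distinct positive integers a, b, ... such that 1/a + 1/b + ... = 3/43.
1/15 + 1/323 + 1/208335

Greedy algorithm:
3/43: ceiling(43/3) = 15, use 1/15
2/645: ceiling(645/2) = 323, use 1/323
1/208335: ceiling(208335/1) = 208335, use 1/208335
Result: 3/43 = 1/15 + 1/323 + 1/208335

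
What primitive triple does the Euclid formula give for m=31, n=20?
(561, 1240, 1361)

Euclid's formula: a = m² - n², b = 2mn, c = m² + n²
m = 31, n = 20
a = 31² - 20² = 961 - 400 = 561
b = 2 × 31 × 20 = 1240
c = 31² + 20² = 961 + 400 = 1361
Verification: 561² + 1240² = 314721 + 1537600 = 1852321 = 1361² ✓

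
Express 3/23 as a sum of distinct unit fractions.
1/8 + 1/184

Greedy algorithm:
3/23: ceiling(23/3) = 8, use 1/8
1/184: ceiling(184/1) = 184, use 1/184
Result: 3/23 = 1/8 + 1/184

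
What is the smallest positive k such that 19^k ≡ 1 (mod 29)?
28

29 is prime, so ord(19) divides φ(29) = 28.
Divisors of 28: 1, 2, 4, 7, 14, 28.
Repeated squaring: 19^1 ≡ 19, 19^2 ≡ 13, 19^4 ≡ 24, 19^8 ≡ 25, 19^16 ≡ 16 (mod 29).
Test 19^d mod 29 for each divisor d in increasing order:
19^1 ≡ 19
19^2 ≡ 13
19^4 ≡ 24
19^7 = 19^4·19^2·19^1 ≡ 12
19^14 = 19^8·19^4·19^2 ≡ 28
19^28 = 19^16·19^8·19^4 ≡ 1  ← first divisor giving 1
The order is 28.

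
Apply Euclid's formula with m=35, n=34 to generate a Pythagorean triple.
(69, 2380, 2381)

Euclid's formula: a = m² - n², b = 2mn, c = m² + n²
m = 35, n = 34
a = 35² - 34² = 1225 - 1156 = 69
b = 2 × 35 × 34 = 2380
c = 35² + 34² = 1225 + 1156 = 2381
Verification: 69² + 2380² = 4761 + 5664400 = 5669161 = 2381² ✓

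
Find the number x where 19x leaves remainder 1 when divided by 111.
76

gcd(19, 111) = 1, so the inverse exists.
Extended Euclidean algorithm on (111, 19):
111 = 5 × 19 + 16  ⟹  16 = (1)·111 + (-5)·19
19 = 1 × 16 + 3  ⟹  3 = (-1)·111 + (6)·19
16 = 5 × 3 + 1  ⟹  1 = (6)·111 + (-35)·19
So (-35)·19 ≡ 1 (mod 111), i.e. 19^(-1) ≡ -35 ≡ 76 (mod 111).
Check: 19 × 76 = 1444 ≡ 1 (mod 111)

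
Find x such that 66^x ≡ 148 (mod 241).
9

Baby-step giant-step with step n = ⌈√241⌉ = 16.
Baby steps 66^j mod 241 (j:value) for j=0..15: 0:1, 1:66, 2:18, 3:224, 4:83, 5:176, 6:48, 7:35, 8:141, 9:148, 10:128, 11:13, 12:135, 13:234, 14:20, 15:115.
h = 148 is already in the table at j=9, so x = 9.
Check: 66^9 ≡ 148 (mod 241).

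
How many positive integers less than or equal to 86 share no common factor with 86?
42

86 = 2 × 43
φ(n) = n × ∏(1 - 1/p) for each prime p dividing n
φ(86) = 86 × (1 - 1/2) × (1 - 1/43) = 42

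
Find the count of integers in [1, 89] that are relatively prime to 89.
88

89 = 89
φ(n) = n × ∏(1 - 1/p) for each prime p dividing n
φ(89) = 89 × (1 - 1/89) = 88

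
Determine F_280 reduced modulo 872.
163

Matrix identity: Q^n = [[F_(n+1), F_n], [F_n, F_(n-1)]] with Q = [[1,1],[1,0]].
n = 280 = 100011000₂. Square-and-multiply, entries mod 872:
Q^1 = [[1,1],[1,0]]
Q^2 = (Q^1)² = [[2,1],[1,1]]
Q^4 = (Q^2)² = [[5,3],[3,2]]
Q^8 = (Q^4)² = [[34,21],[21,13]]
Q^17 = (Q^8)²·Q = [[840,725],[725,115]]
Q^35 = (Q^17)²·Q = [[840,833],[833,7]]
Q^70 = (Q^35)² = [[801,103],[103,698]]
Q^140 = (Q^70)² = [[826,53],[53,773]]
Q^280 = (Q^140)² = [[565,163],[163,402]]
F_280 mod 872 = Q^280[0][1] = 163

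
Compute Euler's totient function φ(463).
462

463 = 463
φ(n) = n × ∏(1 - 1/p) for each prime p dividing n
φ(463) = 463 × (1 - 1/463) = 462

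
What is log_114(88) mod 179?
70

Baby-step giant-step with step n = ⌈√179⌉ = 14.
Baby steps 114^j mod 179 (j:value) for j=0..13: 0:1, 1:114, 2:108, 3:140, 4:29, 5:84, 6:89, 7:122, 8:125, 9:109, 10:75, 11:137, 12:45, 13:118.
Giant-step multiplier: 114^(-14) ≡ 114^(178-14) = 114^164 ≡ 126 (mod 179).
Giant steps γ_i = 88·126^i mod 179: γ_0=88, γ_1=169, γ_2=172, γ_3=13, γ_4=27, γ_5=1 (in table at j=0).
x = i·n + j = 5·14 + 0 = 70.
Check: 114^70 ≡ 88 (mod 179).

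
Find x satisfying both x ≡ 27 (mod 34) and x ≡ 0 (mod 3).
27

Using Chinese Remainder Theorem:
M = 34 × 3 = 102
M1 = 3, M2 = 34
y1 = 3^(-1) mod 34 = 23
y2 = 34^(-1) mod 3 = 1
x = (27×3×23 + 0×34×1) mod 102 = 27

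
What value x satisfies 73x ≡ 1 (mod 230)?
167

gcd(73, 230) = 1, so the inverse exists.
Extended Euclidean algorithm on (230, 73):
230 = 3 × 73 + 11  ⟹  11 = (1)·230 + (-3)·73
73 = 6 × 11 + 7  ⟹  7 = (-6)·230 + (19)·73
11 = 1 × 7 + 4  ⟹  4 = (7)·230 + (-22)·73
7 = 1 × 4 + 3  ⟹  3 = (-13)·230 + (41)·73
4 = 1 × 3 + 1  ⟹  1 = (20)·230 + (-63)·73
So (-63)·73 ≡ 1 (mod 230), i.e. 73^(-1) ≡ -63 ≡ 167 (mod 230).
Check: 73 × 167 = 12191 ≡ 1 (mod 230)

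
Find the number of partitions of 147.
30388671978

p(n) counts ways to write n as a sum of positive integers (order ignored).
Euler's pentagonal recurrence: p(k) = p(k-1) + p(k-2) - p(k-5) - p(k-7) + p(k-12) + p(k-15) - ... (offsets j(3j∓1)/2, signs ++--, p(0)=1, p(<0)=0).
DP table for k = 0..146: p(0)=1, p(1)=1, p(2)=2, p(3)=3, p(4)=5, p(5)=7, p(6)=11, p(7)=15, p(8)=22, p(9)=30, p(10)=42, p(11)=56, p(12)=77, p(13)=101, p(14)=135, p(15)=176, p(16)=231, p(17)=297, p(18)=385, p(19)=490, p(20)=627, p(21)=792, p(22)=1002, p(23)=1255, p(24)=1575, p(25)=1958, p(26)=2436, p(27)=3010, p(28)=3718, p(29)=4565, p(30)=5604, p(31)=6842, p(32)=8349, p(33)=10143, p(34)=12310, p(35)=14883, p(36)=17977, p(37)=21637, p(38)=26015, p(39)=31185, p(40)=37338, p(41)=44583, p(42)=53174, p(43)=63261, p(44)=75175, p(45)=89134, p(46)=105558, p(47)=124754, p(48)=147273, p(49)=173525, p(50)=204226, p(51)=239943, p(52)=281589, p(53)=329931, p(54)=386155, p(55)=451276, p(56)=526823, p(57)=614154, p(58)=715220, p(59)=831820, p(60)=966467, p(61)=1121505, p(62)=1300156, p(63)=1505499, p(64)=1741630, p(65)=2012558, p(66)=2323520, p(67)=2679689, p(68)=3087735, p(69)=3554345, p(70)=4087968, p(71)=4697205, p(72)=5392783, p(73)=6185689, p(74)=7089500, p(75)=8118264, p(76)=9289091, p(77)=10619863, p(78)=12132164, p(79)=13848650, p(80)=15796476, p(81)=18004327, p(82)=20506255, p(83)=23338469, p(84)=26543660, p(85)=30167357, p(86)=34262962, p(87)=38887673, p(88)=44108109, p(89)=49995925, p(90)=56634173, p(91)=64112359, p(92)=72533807, p(93)=82010177, p(94)=92669720, p(95)=104651419, p(96)=118114304, p(97)=133230930, p(98)=150198136, p(99)=169229875, p(100)=190569292, p(101)=214481126, p(102)=241265379, p(103)=271248950, p(104)=304801365, p(105)=342325709, p(106)=384276336, p(107)=431149389, p(108)=483502844, p(109)=541946240, p(110)=607163746, p(111)=679903203, p(112)=761002156, p(113)=851376628, p(114)=952050665, p(115)=1064144451, p(116)=1188908248, p(117)=1327710076, p(118)=1482074143, p(119)=1653668665, p(120)=1844349560, p(121)=2056148051, p(122)=2291320912, p(123)=2552338241, p(124)=2841940500, p(125)=3163127352, p(126)=3519222692, p(127)=3913864295, p(128)=4351078600, p(129)=4835271870, p(130)=5371315400, p(131)=5964539504, p(132)=6620830889, p(133)=7346629512, p(134)=8149040695, p(135)=9035836076, p(136)=10015581680, p(137)=11097645016, p(138)=12292341831, p(139)=13610949895, p(140)=15065878135, p(141)=16670689208, p(142)=18440293320, p(143)=20390982757, p(144)=22540654445, p(145)=24908858009, p(146)=27517052599.
Final step: p(147) = p(146) + p(145) - p(142) - p(140) + p(135) + p(132) - p(125) - p(121) + p(112) + p(107) - p(96) - p(90) + p(77) + p(70) - p(55) - p(47) + p(30) + p(21) - p(2)
= 27517052599 + 24908858009 - 18440293320 - 15065878135 + 9035836076 + 6620830889 - 3163127352 - 2056148051 + 761002156 + 431149389 - 118114304 - 56634173 + 10619863 + 4087968 - 451276 - 124754 + 5604 + 792 - 2
= 30388671978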